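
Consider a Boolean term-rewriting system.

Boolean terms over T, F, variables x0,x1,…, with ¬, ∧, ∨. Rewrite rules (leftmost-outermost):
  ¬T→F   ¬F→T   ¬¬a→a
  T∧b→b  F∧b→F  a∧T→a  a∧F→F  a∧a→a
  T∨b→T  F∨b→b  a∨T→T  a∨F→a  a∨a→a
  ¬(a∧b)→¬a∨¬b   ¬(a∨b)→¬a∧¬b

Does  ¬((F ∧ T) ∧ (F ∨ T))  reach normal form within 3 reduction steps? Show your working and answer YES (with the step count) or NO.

Answer: NO — after 3 steps the term is (T ∨ ¬T) ∨ ¬(F ∨ T), not yet normal

Reduction:
  start: ¬((F ∧ T) ∧ (F ∨ T))
  [1] ¬(F ∧ T) ∨ ¬(F ∨ T)
  [2] (¬F ∨ ¬T) ∨ ¬(F ∨ T)
  [3] (T ∨ ¬T) ∨ ¬(F ∨ T)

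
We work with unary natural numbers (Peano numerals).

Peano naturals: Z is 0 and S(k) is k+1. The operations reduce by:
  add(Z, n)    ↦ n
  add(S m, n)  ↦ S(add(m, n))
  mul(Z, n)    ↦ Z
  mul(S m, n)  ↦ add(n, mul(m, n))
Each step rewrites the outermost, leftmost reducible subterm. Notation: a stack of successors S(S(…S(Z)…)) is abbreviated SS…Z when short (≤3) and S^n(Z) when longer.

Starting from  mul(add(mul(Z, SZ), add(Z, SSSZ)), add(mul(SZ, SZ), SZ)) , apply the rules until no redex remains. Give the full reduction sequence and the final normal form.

Answer: normal form = S^6(Z)  (in 34 steps)

Reduction:
  start: mul(add(mul(Z, SZ), add(Z, SSSZ)), add(mul(SZ, SZ), SZ))
  [1] mul(add(Z, add(Z, SSSZ)), add(mul(SZ, SZ), SZ))
  [2] mul(add(Z, SSSZ), add(mul(SZ, SZ), SZ))
  [3] mul(SSSZ, add(mul(SZ, SZ), SZ))
  [4] add(add(mul(SZ, SZ), SZ), mul(SSZ, add(mul(SZ, SZ), SZ)))
  [5] add(add(add(SZ, mul(Z, SZ)), SZ), mul(SSZ, add(mul(SZ, SZ), SZ)))
  [6] add(add(S(add(Z, mul(Z, SZ))), SZ), mul(SSZ, add(mul(SZ, SZ), SZ)))
  [7] add(S(add(add(Z, mul(Z, SZ)), SZ)), mul(SSZ, add(mul(SZ, SZ), SZ)))
  [8] S(add(add(add(Z, mul(Z, SZ)), SZ), mul(SSZ, add(mul(SZ, SZ), SZ))))
  [9] S(add(add(mul(Z, SZ), SZ), mul(SSZ, add(mul(SZ, SZ), SZ))))
  [10] S(add(add(Z, SZ), mul(SSZ, add(mul(SZ, SZ), SZ))))
  [11] S(add(SZ, mul(SSZ, add(mul(SZ, SZ), SZ))))
  [12] S(S(add(Z, mul(SSZ, add(mul(SZ, SZ), SZ)))))
  [13] S(S(mul(SSZ, add(mul(SZ, SZ), SZ))))
  [14] S(S(add(add(mul(SZ, SZ), SZ), mul(SZ, add(mul(SZ, SZ), SZ)))))
  [15] S(S(add(add(add(SZ, mul(Z, SZ)), SZ), mul(SZ, add(mul(SZ, SZ), SZ)))))
  [16] S(S(add(add(S(add(Z, mul(Z, SZ))), SZ), mul(SZ, add(mul(SZ, SZ), SZ)))))
  [17] S(S(add(S(add(add(Z, mul(Z, SZ)), SZ)), mul(SZ, add(mul(SZ, SZ), SZ)))))
  [18] S(S(S(add(add(add(Z, mul(Z, SZ)), SZ), mul(SZ, add(mul(SZ, SZ), SZ))))))
  [19] S(S(S(add(add(mul(Z, SZ), SZ), mul(SZ, add(mul(SZ, SZ), SZ))))))
  [20] S(S(S(add(add(Z, SZ), mul(SZ, add(mul(SZ, SZ), SZ))))))
  [21] S(S(S(add(SZ, mul(SZ, add(mul(SZ, SZ), SZ))))))
  [22] S(S(S(S(add(Z, mul(SZ, add(mul(SZ, SZ), SZ)))))))
  [23] S(S(S(S(mul(SZ, add(mul(SZ, SZ), SZ))))))
  [24] S(S(S(S(add(add(mul(SZ, SZ), SZ), mul(Z, add(mul(SZ, SZ), SZ)))))))
  [25] S(S(S(S(add(add(add(SZ, mul(Z, SZ)), SZ), mul(Z, add(mul(SZ, SZ), SZ)))))))
  [26] S(S(S(S(add(add(S(add(Z, mul(Z, SZ))), SZ), mul(Z, add(mul(SZ, SZ), SZ)))))))
  [27] S(S(S(S(add(S(add(add(Z, mul(Z, SZ)), SZ)), mul(Z, add(mul(SZ, SZ), SZ)))))))
  [28] S(S(S(S(S(add(add(add(Z, mul(Z, SZ)), SZ), mul(Z, add(mul(SZ, SZ), SZ))))))))
  [29] S(S(S(S(S(add(add(mul(Z, SZ), SZ), mul(Z, add(mul(SZ, SZ), SZ))))))))
  [30] S(S(S(S(S(add(add(Z, SZ), mul(Z, add(mul(SZ, SZ), SZ))))))))
  [31] S(S(S(S(S(add(SZ, mul(Z, add(mul(SZ, SZ), SZ))))))))
  [32] S(S(S(S(S(S(add(Z, mul(Z, add(mul(SZ, SZ), SZ)))))))))
  [33] S(S(S(S(S(S(mul(Z, add(mul(SZ, SZ), SZ))))))))
  [34] S^6(Z)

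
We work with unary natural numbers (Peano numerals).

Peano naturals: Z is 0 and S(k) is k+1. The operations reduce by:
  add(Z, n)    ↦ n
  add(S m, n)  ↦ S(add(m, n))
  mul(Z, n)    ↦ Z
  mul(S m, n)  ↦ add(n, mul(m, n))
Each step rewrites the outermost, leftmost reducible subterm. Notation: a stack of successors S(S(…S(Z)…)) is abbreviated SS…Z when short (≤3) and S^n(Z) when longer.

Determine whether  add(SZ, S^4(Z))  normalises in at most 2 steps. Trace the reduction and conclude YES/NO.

  start: add(SZ, S^4(Z))
  step 1: S(add(Z, S^4(Z)))
  step 2: S^5(Z)

Answer: YES — reaches normal form S^5(Z) in 2 ≤ 2 steps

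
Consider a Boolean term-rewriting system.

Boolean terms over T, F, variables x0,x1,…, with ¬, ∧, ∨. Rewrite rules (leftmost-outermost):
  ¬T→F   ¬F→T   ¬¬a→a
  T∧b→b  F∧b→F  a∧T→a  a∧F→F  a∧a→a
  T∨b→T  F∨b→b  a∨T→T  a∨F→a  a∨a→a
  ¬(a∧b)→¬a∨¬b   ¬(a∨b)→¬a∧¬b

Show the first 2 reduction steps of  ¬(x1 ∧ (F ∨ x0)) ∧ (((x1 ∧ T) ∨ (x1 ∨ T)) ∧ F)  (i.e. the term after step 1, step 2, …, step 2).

Answer: after 2 steps: (¬x1 ∨ (¬F ∧ ¬x0)) ∧ (((x1 ∧ T) ∨ (x1 ∨ T)) ∧ F)

Working:
  start: ¬(x1 ∧ (F ∨ x0)) ∧ (((x1 ∧ T) ∨ (x1 ∨ T)) ∧ F)
  step 1: (¬x1 ∨ ¬(F ∨ x0)) ∧ (((x1 ∧ T) ∨ (x1 ∨ T)) ∧ F)
  step 2: (¬x1 ∨ (¬F ∧ ¬x0)) ∧ (((x1 ∧ T) ∨ (x1 ∨ T)) ∧ F)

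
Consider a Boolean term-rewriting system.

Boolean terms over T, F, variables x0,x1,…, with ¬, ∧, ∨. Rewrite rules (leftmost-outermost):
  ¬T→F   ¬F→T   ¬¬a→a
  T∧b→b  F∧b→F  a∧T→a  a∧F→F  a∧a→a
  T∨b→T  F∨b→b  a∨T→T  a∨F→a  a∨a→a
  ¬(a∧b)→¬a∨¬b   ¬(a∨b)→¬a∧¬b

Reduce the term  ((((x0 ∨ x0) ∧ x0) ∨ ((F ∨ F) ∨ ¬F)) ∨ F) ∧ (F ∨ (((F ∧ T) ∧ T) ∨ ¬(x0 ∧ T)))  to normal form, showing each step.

  start: ((((x0 ∨ x0) ∧ x0) ∨ ((F ∨ F) ∨ ¬F)) ∨ F) ∧ (F ∨ (((F ∧ T) ∧ T) ∨ ¬(x0 ∧ T)))
  →1  (((x0 ∨ x0) ∧ x0) ∨ ((F ∨ F) ∨ ¬F)) ∧ (F ∨ (((F ∧ T) ∧ T) ∨ ¬(x0 ∧ T)))
  →2  ((x0 ∧ x0) ∨ ((F ∨ F) ∨ ¬F)) ∧ (F ∨ (((F ∧ T) ∧ T) ∨ ¬(x0 ∧ T)))
  →3  (x0 ∨ ((F ∨ F) ∨ ¬F)) ∧ (F ∨ (((F ∧ T) ∧ T) ∨ ¬(x0 ∧ T)))
  →4  (x0 ∨ (F ∨ ¬F)) ∧ (F ∨ (((F ∧ T) ∧ T) ∨ ¬(x0 ∧ T)))
  →5  (x0 ∨ ¬F) ∧ (F ∨ (((F ∧ T) ∧ T) ∨ ¬(x0 ∧ T)))
  →6  (x0 ∨ T) ∧ (F ∨ (((F ∧ T) ∧ T) ∨ ¬(x0 ∧ T)))
  →7  T ∧ (F ∨ (((F ∧ T) ∧ T) ∨ ¬(x0 ∧ T)))
  →8  F ∨ (((F ∧ T) ∧ T) ∨ ¬(x0 ∧ T))
  →9  ((F ∧ T) ∧ T) ∨ ¬(x0 ∧ T)
  →10  (F ∧ T) ∨ ¬(x0 ∧ T)
  →11  F ∨ ¬(x0 ∧ T)
  →12  ¬(x0 ∧ T)
  →13  ¬x0 ∨ ¬T
  →14  ¬x0 ∨ F
  →15  ¬x0

Answer: normal form = ¬x0  (in 15 steps)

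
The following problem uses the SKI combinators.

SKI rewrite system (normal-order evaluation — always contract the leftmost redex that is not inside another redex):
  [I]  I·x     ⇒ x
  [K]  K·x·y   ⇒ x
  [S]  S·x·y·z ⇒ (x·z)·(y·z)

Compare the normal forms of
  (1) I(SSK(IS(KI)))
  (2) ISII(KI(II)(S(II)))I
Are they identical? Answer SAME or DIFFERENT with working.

Term A:
  start: I(SSK(IS(KI)))
  [1] SSK(IS(KI))
  [2] S(IS(KI))(K(IS(KI)))
  [3] S(S(KI))(K(IS(KI)))
  [4] S(S(KI))(K(S(KI)))

Term B:
  start: ISII(KI(II)(S(II)))I
  [1] SII(KI(II)(S(II)))I
  [2] I(KI(II)(S(II)))(I(KI(II)(S(II))))I
  [3] KI(II)(S(II))(I(KI(II)(S(II))))I
  [4] I(S(II))(I(KI(II)(S(II))))I
  [5] S(II)(I(KI(II)(S(II))))I
  [6] III(I(KI(II)(S(II)))I)
  [7] II(I(KI(II)(S(II)))I)
  [8] I(I(KI(II)(S(II)))I)
  [9] I(KI(II)(S(II)))I
  [10] KI(II)(S(II))I
  [11] I(S(II))I
  [12] S(II)I
  [13] SII

Answer: DIFFERENT — A ⇓ S(S(KI))(K(S(KI))), B ⇓ SII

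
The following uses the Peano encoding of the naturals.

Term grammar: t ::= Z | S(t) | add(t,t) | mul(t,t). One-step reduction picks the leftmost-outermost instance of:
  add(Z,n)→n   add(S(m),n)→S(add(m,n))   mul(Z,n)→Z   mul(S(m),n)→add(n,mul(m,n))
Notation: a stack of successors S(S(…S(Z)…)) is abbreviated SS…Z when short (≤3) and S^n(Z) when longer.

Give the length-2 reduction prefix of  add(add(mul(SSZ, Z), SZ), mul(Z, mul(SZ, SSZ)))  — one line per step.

Answer: after 2 steps: add(add(mul(SZ, Z), SZ), mul(Z, mul(SZ, SSZ)))

Derivation:
  start: add(add(mul(SSZ, Z), SZ), mul(Z, mul(SZ, SSZ)))
  [1] add(add(add(Z, mul(SZ, Z)), SZ), mul(Z, mul(SZ, SSZ)))
  [2] add(add(mul(SZ, Z), SZ), mul(Z, mul(SZ, SSZ)))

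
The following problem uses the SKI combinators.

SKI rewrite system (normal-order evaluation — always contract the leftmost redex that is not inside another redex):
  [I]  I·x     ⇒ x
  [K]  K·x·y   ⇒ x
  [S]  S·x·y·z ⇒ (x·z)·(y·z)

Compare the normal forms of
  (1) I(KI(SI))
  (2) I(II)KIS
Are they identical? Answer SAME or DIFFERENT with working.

Term A:
  start: I(KI(SI))
  step 1: KI(SI)
  step 2: I

Term B:
  start: I(II)KIS
  step 1: IIKIS
  step 2: IKIS
  step 3: KIS
  step 4: I

Answer: SAME — A ⇓ I, B ⇓ I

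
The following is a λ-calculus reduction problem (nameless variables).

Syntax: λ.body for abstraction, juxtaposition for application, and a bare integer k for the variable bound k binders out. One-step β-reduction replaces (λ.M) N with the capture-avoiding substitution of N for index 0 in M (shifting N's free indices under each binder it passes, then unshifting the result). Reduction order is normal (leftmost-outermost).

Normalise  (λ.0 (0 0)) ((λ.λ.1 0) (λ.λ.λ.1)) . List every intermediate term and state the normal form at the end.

Answer: normal form = λ.λ.1  (in 4 steps)

Reduction:
  start: (λ.0 (0 0)) ((λ.λ.1 0) (λ.λ.λ.1))
  →1  (λ.λ.1 0) (λ.λ.λ.1) ((λ.λ.1 0) (λ.λ.λ.1) ((λ.λ.1 0) (λ.λ.λ.1)))
  →2  (λ.(λ.λ.λ.1) 0) ((λ.λ.1 0) (λ.λ.λ.1) ((λ.λ.1 0) (λ.λ.λ.1)))
  →3  (λ.λ.λ.1) ((λ.λ.1 0) (λ.λ.λ.1) ((λ.λ.1 0) (λ.λ.λ.1)))
  →4  λ.λ.1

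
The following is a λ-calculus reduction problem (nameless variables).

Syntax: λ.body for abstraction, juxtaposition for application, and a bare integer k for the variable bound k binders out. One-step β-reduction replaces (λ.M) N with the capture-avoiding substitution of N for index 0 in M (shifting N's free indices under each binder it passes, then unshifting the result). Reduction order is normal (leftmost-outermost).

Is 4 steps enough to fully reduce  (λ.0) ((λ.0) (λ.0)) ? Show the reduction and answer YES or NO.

Answer: YES — reaches normal form λ.0 in 2 ≤ 4 steps

Derivation:
  start: (λ.0) ((λ.0) (λ.0))
  →1  (λ.0) (λ.0)
  →2  λ.0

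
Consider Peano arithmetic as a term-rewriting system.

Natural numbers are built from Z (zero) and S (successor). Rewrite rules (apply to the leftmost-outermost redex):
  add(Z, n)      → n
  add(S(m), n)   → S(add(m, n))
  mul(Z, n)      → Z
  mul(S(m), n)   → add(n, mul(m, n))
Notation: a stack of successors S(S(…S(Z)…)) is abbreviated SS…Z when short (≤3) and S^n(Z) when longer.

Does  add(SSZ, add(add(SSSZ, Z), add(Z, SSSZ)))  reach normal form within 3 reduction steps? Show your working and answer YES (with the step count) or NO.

Answer: NO — after 3 steps the term is S(S(add(add(SSSZ, Z), add(Z, SSSZ)))), not yet normal

Reduction:
  start: add(SSZ, add(add(SSSZ, Z), add(Z, SSSZ)))
  step 1: S(add(SZ, add(add(SSSZ, Z), add(Z, SSSZ))))
  step 2: S(S(add(Z, add(add(SSSZ, Z), add(Z, SSSZ)))))
  step 3: S(S(add(add(SSSZ, Z), add(Z, SSSZ))))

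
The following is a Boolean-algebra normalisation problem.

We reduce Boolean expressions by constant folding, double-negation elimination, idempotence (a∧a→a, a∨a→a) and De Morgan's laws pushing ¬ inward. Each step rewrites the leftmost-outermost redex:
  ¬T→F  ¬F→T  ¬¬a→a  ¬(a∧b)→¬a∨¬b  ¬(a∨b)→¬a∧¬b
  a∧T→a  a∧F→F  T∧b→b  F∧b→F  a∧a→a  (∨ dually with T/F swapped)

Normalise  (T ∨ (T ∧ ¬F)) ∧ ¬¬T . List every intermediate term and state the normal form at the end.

Answer: normal form = T  (in 3 steps)

Working:
  start: (T ∨ (T ∧ ¬F)) ∧ ¬¬T
  →1  T ∧ ¬¬T
  →2  ¬¬T
  →3  T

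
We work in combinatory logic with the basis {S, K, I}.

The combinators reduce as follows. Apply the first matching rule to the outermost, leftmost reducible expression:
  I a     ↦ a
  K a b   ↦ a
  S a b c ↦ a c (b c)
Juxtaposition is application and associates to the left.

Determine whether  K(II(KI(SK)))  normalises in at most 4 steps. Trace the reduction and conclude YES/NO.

Answer: YES — reaches normal form KI in 3 ≤ 4 steps

Derivation:
  start: K(II(KI(SK)))
  →1  K(I(KI(SK)))
  →2  K(KI(SK))
  →3  KI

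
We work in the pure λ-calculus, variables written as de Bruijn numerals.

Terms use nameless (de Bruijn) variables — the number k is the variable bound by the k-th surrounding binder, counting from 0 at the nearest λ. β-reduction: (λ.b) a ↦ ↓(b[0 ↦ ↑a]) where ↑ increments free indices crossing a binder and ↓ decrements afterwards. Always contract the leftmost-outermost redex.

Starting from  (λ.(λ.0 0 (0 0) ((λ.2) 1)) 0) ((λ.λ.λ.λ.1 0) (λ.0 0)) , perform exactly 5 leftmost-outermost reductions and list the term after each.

Answer: after 5 steps: (λ.(λ.λ.λ.λ.1 0) (λ.0 0) ((λ.λ.λ.λ.1 0) (λ.0 0)) 0) ((λ.(λ.λ.λ.λ.1 0) (λ.0 0)) ((λ.λ.λ.λ.1 0) (λ.0 0)))

Reduction:
  start: (λ.(λ.0 0 (0 0) ((λ.2) 1)) 0) ((λ.λ.λ.λ.1 0) (λ.0 0))
  step 1: (λ.0 0 (0 0) ((λ.(λ.λ.λ.λ.1 0) (λ.0 0)) ((λ.λ.λ.λ.1 0) (λ.0 0)))) ((λ.λ.λ.λ.1 0) (λ.0 0))
  step 2: (λ.λ.λ.λ.1 0) (λ.0 0) ((λ.λ.λ.λ.1 0) (λ.0 0)) ((λ.λ.λ.λ.1 0) (λ.0 0) ((λ.λ.λ.λ.1 0) (λ.0 0))) ((λ.(λ.λ.λ.λ.1 0) (λ.0 0)) ((λ.λ.λ.λ.1 0) (λ.0 0)))
  step 3: (λ.λ.λ.1 0) ((λ.λ.λ.λ.1 0) (λ.0 0)) ((λ.λ.λ.λ.1 0) (λ.0 0) ((λ.λ.λ.λ.1 0) (λ.0 0))) ((λ.(λ.λ.λ.λ.1 0) (λ.0 0)) ((λ.λ.λ.λ.1 0) (λ.0 0)))
  step 4: (λ.λ.1 0) ((λ.λ.λ.λ.1 0) (λ.0 0) ((λ.λ.λ.λ.1 0) (λ.0 0))) ((λ.(λ.λ.λ.λ.1 0) (λ.0 0)) ((λ.λ.λ.λ.1 0) (λ.0 0)))
  step 5: (λ.(λ.λ.λ.λ.1 0) (λ.0 0) ((λ.λ.λ.λ.1 0) (λ.0 0)) 0) ((λ.(λ.λ.λ.λ.1 0) (λ.0 0)) ((λ.λ.λ.λ.1 0) (λ.0 0)))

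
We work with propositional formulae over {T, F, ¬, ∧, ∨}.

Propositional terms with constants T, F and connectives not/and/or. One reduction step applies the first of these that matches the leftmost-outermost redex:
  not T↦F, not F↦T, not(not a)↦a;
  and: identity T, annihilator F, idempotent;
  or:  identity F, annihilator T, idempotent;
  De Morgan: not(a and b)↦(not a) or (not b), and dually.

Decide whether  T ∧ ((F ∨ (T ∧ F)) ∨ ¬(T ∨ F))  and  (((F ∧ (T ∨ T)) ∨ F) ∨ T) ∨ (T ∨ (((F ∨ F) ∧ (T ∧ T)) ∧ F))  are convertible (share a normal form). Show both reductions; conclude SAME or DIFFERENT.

Answer: DIFFERENT — A ⇓ F, B ⇓ T

Derivation:
Term A:
  start: T ∧ ((F ∨ (T ∧ F)) ∨ ¬(T ∨ F))
  [1] (F ∨ (T ∧ F)) ∨ ¬(T ∨ F)
  [2] (T ∧ F) ∨ ¬(T ∨ F)
  [3] F ∨ ¬(T ∨ F)
  [4] ¬(T ∨ F)
  [5] ¬T ∧ ¬F
  [6] F ∧ ¬F
  [7] F

Term B:
  start: (((F ∧ (T ∨ T)) ∨ F) ∨ T) ∨ (T ∨ (((F ∨ F) ∧ (T ∧ T)) ∧ F))
  [1] T ∨ (T ∨ (((F ∨ F) ∧ (T ∧ T)) ∧ F))
  [2] T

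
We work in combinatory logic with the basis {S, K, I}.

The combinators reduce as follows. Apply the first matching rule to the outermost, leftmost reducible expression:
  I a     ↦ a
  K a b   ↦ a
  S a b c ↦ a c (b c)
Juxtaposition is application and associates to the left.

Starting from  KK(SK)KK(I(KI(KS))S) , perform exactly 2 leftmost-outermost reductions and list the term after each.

  start: KK(SK)KK(I(KI(KS))S)
  [1] KKK(I(KI(KS))S)
  [2] K(I(KI(KS))S)

Answer: after 2 steps: K(I(KI(KS))S)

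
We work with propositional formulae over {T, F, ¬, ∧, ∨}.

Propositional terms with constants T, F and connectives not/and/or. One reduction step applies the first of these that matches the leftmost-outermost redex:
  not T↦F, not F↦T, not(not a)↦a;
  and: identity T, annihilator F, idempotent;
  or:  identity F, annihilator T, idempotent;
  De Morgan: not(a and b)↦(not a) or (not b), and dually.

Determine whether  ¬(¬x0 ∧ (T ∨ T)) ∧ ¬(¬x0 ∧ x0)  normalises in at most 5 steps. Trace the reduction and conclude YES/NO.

  start: ¬(¬x0 ∧ (T ∨ T)) ∧ ¬(¬x0 ∧ x0)
  step 1: (¬¬x0 ∨ ¬(T ∨ T)) ∧ ¬(¬x0 ∧ x0)
  step 2: (x0 ∨ ¬(T ∨ T)) ∧ ¬(¬x0 ∧ x0)
  step 3: (x0 ∨ (¬T ∧ ¬T)) ∧ ¬(¬x0 ∧ x0)
  step 4: (x0 ∨ ¬T) ∧ ¬(¬x0 ∧ x0)
  step 5: (x0 ∨ F) ∧ ¬(¬x0 ∧ x0)

Answer: NO — after 5 steps the term is (x0 ∨ F) ∧ ¬(¬x0 ∧ x0), not yet normal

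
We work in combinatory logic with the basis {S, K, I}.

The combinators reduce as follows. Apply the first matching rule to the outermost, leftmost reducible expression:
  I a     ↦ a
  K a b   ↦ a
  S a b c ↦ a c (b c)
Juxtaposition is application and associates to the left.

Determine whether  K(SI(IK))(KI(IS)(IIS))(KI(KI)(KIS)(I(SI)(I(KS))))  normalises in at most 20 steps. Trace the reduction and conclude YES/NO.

  start: K(SI(IK))(KI(IS)(IIS))(KI(KI)(KIS)(I(SI)(I(KS))))
  →1  SI(IK)(KI(KI)(KIS)(I(SI)(I(KS))))
  →2  I(KI(KI)(KIS)(I(SI)(I(KS))))(IK(KI(KI)(KIS)(I(SI)(I(KS)))))
  →3  KI(KI)(KIS)(I(SI)(I(KS)))(IK(KI(KI)(KIS)(I(SI)(I(KS)))))
  →4  I(KIS)(I(SI)(I(KS)))(IK(KI(KI)(KIS)(I(SI)(I(KS)))))
  →5  KIS(I(SI)(I(KS)))(IK(KI(KI)(KIS)(I(SI)(I(KS)))))
  →6  I(I(SI)(I(KS)))(IK(KI(KI)(KIS)(I(SI)(I(KS)))))
  →7  I(SI)(I(KS))(IK(KI(KI)(KIS)(I(SI)(I(KS)))))
  →8  SI(I(KS))(IK(KI(KI)(KIS)(I(SI)(I(KS)))))
  →9  I(IK(KI(KI)(KIS)(I(SI)(I(KS)))))(I(KS)(IK(KI(KI)(KIS)(I(SI)(I(KS))))))
  →10  IK(KI(KI)(KIS)(I(SI)(I(KS))))(I(KS)(IK(KI(KI)(KIS)(I(SI)(I(KS))))))
  →11  K(KI(KI)(KIS)(I(SI)(I(KS))))(I(KS)(IK(KI(KI)(KIS)(I(SI)(I(KS))))))
  →12  KI(KI)(KIS)(I(SI)(I(KS)))
  →13  I(KIS)(I(SI)(I(KS)))
  →14  KIS(I(SI)(I(KS)))
  →15  I(I(SI)(I(KS)))
  →16  I(SI)(I(KS))
  →17  SI(I(KS))
  →18  SI(KS)

Answer: YES — reaches normal form SI(KS) in 18 ≤ 20 steps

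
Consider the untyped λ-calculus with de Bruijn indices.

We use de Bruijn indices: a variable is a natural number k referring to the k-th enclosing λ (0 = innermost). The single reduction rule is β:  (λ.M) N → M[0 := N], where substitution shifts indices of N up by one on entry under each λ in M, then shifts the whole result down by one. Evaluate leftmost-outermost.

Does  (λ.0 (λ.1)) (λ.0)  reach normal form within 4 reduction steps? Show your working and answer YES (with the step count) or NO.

  start: (λ.0 (λ.1)) (λ.0)
  step 1: (λ.0) (λ.λ.0)
  step 2: λ.λ.0

Answer: YES — reaches normal form λ.λ.0 in 2 ≤ 4 steps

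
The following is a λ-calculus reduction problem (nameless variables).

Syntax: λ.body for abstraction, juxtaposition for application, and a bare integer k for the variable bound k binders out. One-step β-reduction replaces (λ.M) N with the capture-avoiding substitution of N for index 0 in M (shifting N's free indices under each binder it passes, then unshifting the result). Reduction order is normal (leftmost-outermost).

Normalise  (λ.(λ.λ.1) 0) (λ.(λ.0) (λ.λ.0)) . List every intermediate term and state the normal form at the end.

  start: (λ.(λ.λ.1) 0) (λ.(λ.0) (λ.λ.0))
  [1] (λ.λ.1) (λ.(λ.0) (λ.λ.0))
  [2] λ.λ.(λ.0) (λ.λ.0)
  [3] λ.λ.λ.λ.0

Answer: normal form = λ.λ.λ.λ.0  (in 3 steps)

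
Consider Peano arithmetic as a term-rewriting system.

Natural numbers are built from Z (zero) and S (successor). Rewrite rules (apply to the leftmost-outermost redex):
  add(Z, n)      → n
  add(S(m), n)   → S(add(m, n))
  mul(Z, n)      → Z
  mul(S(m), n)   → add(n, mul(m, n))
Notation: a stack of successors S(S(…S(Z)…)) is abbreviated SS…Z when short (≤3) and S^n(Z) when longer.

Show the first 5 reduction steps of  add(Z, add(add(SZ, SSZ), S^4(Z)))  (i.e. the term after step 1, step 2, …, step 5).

Answer: after 5 steps: S(S(add(SZ, S^4(Z))))

Derivation:
  start: add(Z, add(add(SZ, SSZ), S^4(Z)))
  [1] add(add(SZ, SSZ), S^4(Z))
  [2] add(S(add(Z, SSZ)), S^4(Z))
  [3] S(add(add(Z, SSZ), S^4(Z)))
  [4] S(add(SSZ, S^4(Z)))
  [5] S(S(add(SZ, S^4(Z))))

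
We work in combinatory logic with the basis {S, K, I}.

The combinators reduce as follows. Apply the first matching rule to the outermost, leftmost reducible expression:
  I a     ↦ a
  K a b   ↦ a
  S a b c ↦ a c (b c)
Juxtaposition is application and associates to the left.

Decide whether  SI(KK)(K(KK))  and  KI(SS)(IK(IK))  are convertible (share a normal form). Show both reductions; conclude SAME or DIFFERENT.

Term A:
  start: SI(KK)(K(KK))
  →1  I(K(KK))(KK(K(KK)))
  →2  K(KK)(KK(K(KK)))
  →3  KK

Term B:
  start: KI(SS)(IK(IK))
  →1  I(IK(IK))
  →2  IK(IK)
  →3  K(IK)
  →4  KK

Answer: SAME — A ⇓ KK, B ⇓ KK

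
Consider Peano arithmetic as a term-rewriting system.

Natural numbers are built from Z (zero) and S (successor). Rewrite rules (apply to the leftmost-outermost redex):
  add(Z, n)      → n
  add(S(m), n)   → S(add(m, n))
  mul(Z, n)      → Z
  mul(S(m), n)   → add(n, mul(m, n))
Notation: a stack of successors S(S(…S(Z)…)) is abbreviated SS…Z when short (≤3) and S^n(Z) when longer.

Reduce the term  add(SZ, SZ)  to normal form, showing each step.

  start: add(SZ, SZ)
  →1  S(add(Z, SZ))
  →2  SSZ

Answer: normal form = SSZ  (in 2 steps)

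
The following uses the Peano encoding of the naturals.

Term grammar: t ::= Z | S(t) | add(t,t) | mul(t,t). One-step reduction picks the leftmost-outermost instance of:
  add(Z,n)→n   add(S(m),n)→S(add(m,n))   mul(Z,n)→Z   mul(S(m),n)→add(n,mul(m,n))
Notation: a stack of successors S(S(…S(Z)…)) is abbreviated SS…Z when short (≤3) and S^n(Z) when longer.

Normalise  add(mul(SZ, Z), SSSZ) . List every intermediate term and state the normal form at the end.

  start: add(mul(SZ, Z), SSSZ)
  →1  add(add(Z, mul(Z, Z)), SSSZ)
  →2  add(mul(Z, Z), SSSZ)
  →3  add(Z, SSSZ)
  →4  SSSZ

Answer: normal form = SSSZ  (in 4 steps)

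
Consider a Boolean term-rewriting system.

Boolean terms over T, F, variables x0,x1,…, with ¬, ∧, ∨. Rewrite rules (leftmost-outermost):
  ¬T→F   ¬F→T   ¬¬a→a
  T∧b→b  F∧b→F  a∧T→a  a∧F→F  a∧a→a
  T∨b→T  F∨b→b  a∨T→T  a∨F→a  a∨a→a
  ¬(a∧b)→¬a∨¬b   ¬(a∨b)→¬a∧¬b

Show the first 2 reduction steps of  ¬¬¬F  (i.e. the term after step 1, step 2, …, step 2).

Answer: after 2 steps: T

Reduction:
  start: ¬¬¬F
  step 1: ¬F
  step 2: T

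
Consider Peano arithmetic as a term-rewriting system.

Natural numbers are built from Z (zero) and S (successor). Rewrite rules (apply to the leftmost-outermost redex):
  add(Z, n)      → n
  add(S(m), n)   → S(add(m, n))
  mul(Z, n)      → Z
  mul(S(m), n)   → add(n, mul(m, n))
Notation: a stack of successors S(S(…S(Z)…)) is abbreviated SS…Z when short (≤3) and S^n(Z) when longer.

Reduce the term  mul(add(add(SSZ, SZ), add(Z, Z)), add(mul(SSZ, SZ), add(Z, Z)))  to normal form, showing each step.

Answer: normal form = S^6(Z)  (in 54 steps)

Derivation:
  start: mul(add(add(SSZ, SZ), add(Z, Z)), add(mul(SSZ, SZ), add(Z, Z)))
  →1  mul(add(S(add(SZ, SZ)), add(Z, Z)), add(mul(SSZ, SZ), add(Z, Z)))
  →2  mul(S(add(add(SZ, SZ), add(Z, Z))), add(mul(SSZ, SZ), add(Z, Z)))
  →3  add(add(mul(SSZ, SZ), add(Z, Z)), mul(add(add(SZ, SZ), add(Z, Z)), add(mul(SSZ, SZ), add(Z, Z))))
  →4  add(add(add(SZ, mul(SZ, SZ)), add(Z, Z)), mul(add(add(SZ, SZ), add(Z, Z)), add(mul(SSZ, SZ), add(Z, Z))))
  →5  add(add(S(add(Z, mul(SZ, SZ))), add(Z, Z)), mul(add(add(SZ, SZ), add(Z, Z)), add(mul(SSZ, SZ), add(Z, Z))))
  →6  add(S(add(add(Z, mul(SZ, SZ)), add(Z, Z))), mul(add(add(SZ, SZ), add(Z, Z)), add(mul(SSZ, SZ), add(Z, Z))))
  →7  S(add(add(add(Z, mul(SZ, SZ)), add(Z, Z)), mul(add(add(SZ, SZ), add(Z, Z)), add(mul(SSZ, SZ), add(Z, Z)))))
  →8  S(add(add(mul(SZ, SZ), add(Z, Z)), mul(add(add(SZ, SZ), add(Z, Z)), add(mul(SSZ, SZ), add(Z, Z)))))
  →9  S(add(add(add(SZ, mul(Z, SZ)), add(Z, Z)), mul(add(add(SZ, SZ), add(Z, Z)), add(mul(SSZ, SZ), add(Z, Z)))))
  →10  S(add(add(S(add(Z, mul(Z, SZ))), add(Z, Z)), mul(add(add(SZ, SZ), add(Z, Z)), add(mul(SSZ, SZ), add(Z, Z)))))
  →11  S(add(S(add(add(Z, mul(Z, SZ)), add(Z, Z))), mul(add(add(SZ, SZ), add(Z, Z)), add(mul(SSZ, SZ), add(Z, Z)))))
  →12  S(S(add(add(add(Z, mul(Z, SZ)), add(Z, Z)), mul(add(add(SZ, SZ), add(Z, Z)), add(mul(SSZ, SZ), add(Z, Z))))))
  →13  S(S(add(add(mul(Z, SZ), add(Z, Z)), mul(add(add(SZ, SZ), add(Z, Z)), add(mul(SSZ, SZ), add(Z, Z))))))
  →14  S(S(add(add(Z, add(Z, Z)), mul(add(add(SZ, SZ), add(Z, Z)), add(mul(SSZ, SZ), add(Z, Z))))))
  →15  S(S(add(add(Z, Z), mul(add(add(SZ, SZ), add(Z, Z)), add(mul(SSZ, SZ), add(Z, Z))))))
  →16  S(S(add(Z, mul(add(add(SZ, SZ), add(Z, Z)), add(mul(SSZ, SZ), add(Z, Z))))))
  →17  S(S(mul(add(add(SZ, SZ), add(Z, Z)), add(mul(SSZ, SZ), add(Z, Z)))))
  →18  S(S(mul(add(S(add(Z, SZ)), add(Z, Z)), add(mul(SSZ, SZ), add(Z, Z)))))
  →19  S(S(mul(S(add(add(Z, SZ), add(Z, Z))), add(mul(SSZ, SZ), add(Z, Z)))))
  →20  S(S(add(add(mul(SSZ, SZ), add(Z, Z)), mul(add(add(Z, SZ), add(Z, Z)), add(mul(SSZ, SZ), add(Z, Z))))))
  →21  S(S(add(add(add(SZ, mul(SZ, SZ)), add(Z, Z)), mul(add(add(Z, SZ), add(Z, Z)), add(mul(SSZ, SZ), add(Z, Z))))))
  →22  S(S(add(add(S(add(Z, mul(SZ, SZ))), add(Z, Z)), mul(add(add(Z, SZ), add(Z, Z)), add(mul(SSZ, SZ), add(Z, Z))))))
  →23  S(S(add(S(add(add(Z, mul(SZ, SZ)), add(Z, Z))), mul(add(add(Z, SZ), add(Z, Z)), add(mul(SSZ, SZ), add(Z, Z))))))
  →24  S(S(S(add(add(add(Z, mul(SZ, SZ)), add(Z, Z)), mul(add(add(Z, SZ), add(Z, Z)), add(mul(SSZ, SZ), add(Z, Z)))))))
  →25  S(S(S(add(add(mul(SZ, SZ), add(Z, Z)), mul(add(add(Z, SZ), add(Z, Z)), add(mul(SSZ, SZ), add(Z, Z)))))))
  →26  S(S(S(add(add(add(SZ, mul(Z, SZ)), add(Z, Z)), mul(add(add(Z, SZ), add(Z, Z)), add(mul(SSZ, SZ), add(Z, Z)))))))
  →27  S(S(S(add(add(S(add(Z, mul(Z, SZ))), add(Z, Z)), mul(add(add(Z, SZ), add(Z, Z)), add(mul(SSZ, SZ), add(Z, Z)))))))
  →28  S(S(S(add(S(add(add(Z, mul(Z, SZ)), add(Z, Z))), mul(add(add(Z, SZ), add(Z, Z)), add(mul(SSZ, SZ), add(Z, Z)))))))
  →29  S(S(S(S(add(add(add(Z, mul(Z, SZ)), add(Z, Z)), mul(add(add(Z, SZ), add(Z, Z)), add(mul(SSZ, SZ), add(Z, Z))))))))
  →30  S(S(S(S(add(add(mul(Z, SZ), add(Z, Z)), mul(add(add(Z, SZ), add(Z, Z)), add(mul(SSZ, SZ), add(Z, Z))))))))
  →31  S(S(S(S(add(add(Z, add(Z, Z)), mul(add(add(Z, SZ), add(Z, Z)), add(mul(SSZ, SZ), add(Z, Z))))))))
  →32  S(S(S(S(add(add(Z, Z), mul(add(add(Z, SZ), add(Z, Z)), add(mul(SSZ, SZ), add(Z, Z))))))))
  →33  S(S(S(S(add(Z, mul(add(add(Z, SZ), add(Z, Z)), add(mul(SSZ, SZ), add(Z, Z))))))))
  →34  S(S(S(S(mul(add(add(Z, SZ), add(Z, Z)), add(mul(SSZ, SZ), add(Z, Z)))))))
  →35  S(S(S(S(mul(add(SZ, add(Z, Z)), add(mul(SSZ, SZ), add(Z, Z)))))))
  →36  S(S(S(S(mul(S(add(Z, add(Z, Z))), add(mul(SSZ, SZ), add(Z, Z)))))))
  →37  S(S(S(S(add(add(mul(SSZ, SZ), add(Z, Z)), mul(add(Z, add(Z, Z)), add(mul(SSZ, SZ), add(Z, Z))))))))
  →38  S(S(S(S(add(add(add(SZ, mul(SZ, SZ)), add(Z, Z)), mul(add(Z, add(Z, Z)), add(mul(SSZ, SZ), add(Z, Z))))))))
  →39  S(S(S(S(add(add(S(add(Z, mul(SZ, SZ))), add(Z, Z)), mul(add(Z, add(Z, Z)), add(mul(SSZ, SZ), add(Z, Z))))))))
  →40  S(S(S(S(add(S(add(add(Z, mul(SZ, SZ)), add(Z, Z))), mul(add(Z, add(Z, Z)), add(mul(SSZ, SZ), add(Z, Z))))))))
  →41  S(S(S(S(S(add(add(add(Z, mul(SZ, SZ)), add(Z, Z)), mul(add(Z, add(Z, Z)), add(mul(SSZ, SZ), add(Z, Z)))))))))
  →42  S(S(S(S(S(add(add(mul(SZ, SZ), add(Z, Z)), mul(add(Z, add(Z, Z)), add(mul(SSZ, SZ), add(Z, Z)))))))))
  →43  S(S(S(S(S(add(add(add(SZ, mul(Z, SZ)), add(Z, Z)), mul(add(Z, add(Z, Z)), add(mul(SSZ, SZ), add(Z, Z)))))))))
  →44  S(S(S(S(S(add(add(S(add(Z, mul(Z, SZ))), add(Z, Z)), mul(add(Z, add(Z, Z)), add(mul(SSZ, SZ), add(Z, Z)))))))))
  →45  S(S(S(S(S(add(S(add(add(Z, mul(Z, SZ)), add(Z, Z))), mul(add(Z, add(Z, Z)), add(mul(SSZ, SZ), add(Z, Z)))))))))
  →46  S(S(S(S(S(S(add(add(add(Z, mul(Z, SZ)), add(Z, Z)), mul(add(Z, add(Z, Z)), add(mul(SSZ, SZ), add(Z, Z))))))))))
  →47  S(S(S(S(S(S(add(add(mul(Z, SZ), add(Z, Z)), mul(add(Z, add(Z, Z)), add(mul(SSZ, SZ), add(Z, Z))))))))))
  →48  S(S(S(S(S(S(add(add(Z, add(Z, Z)), mul(add(Z, add(Z, Z)), add(mul(SSZ, SZ), add(Z, Z))))))))))
  →49  S(S(S(S(S(S(add(add(Z, Z), mul(add(Z, add(Z, Z)), add(mul(SSZ, SZ), add(Z, Z))))))))))
  →50  S(S(S(S(S(S(add(Z, mul(add(Z, add(Z, Z)), add(mul(SSZ, SZ), add(Z, Z))))))))))
  →51  S(S(S(S(S(S(mul(add(Z, add(Z, Z)), add(mul(SSZ, SZ), add(Z, Z)))))))))
  →52  S(S(S(S(S(S(mul(add(Z, Z), add(mul(SSZ, SZ), add(Z, Z)))))))))
  →53  S(S(S(S(S(S(mul(Z, add(mul(SSZ, SZ), add(Z, Z)))))))))
  →54  S^6(Z)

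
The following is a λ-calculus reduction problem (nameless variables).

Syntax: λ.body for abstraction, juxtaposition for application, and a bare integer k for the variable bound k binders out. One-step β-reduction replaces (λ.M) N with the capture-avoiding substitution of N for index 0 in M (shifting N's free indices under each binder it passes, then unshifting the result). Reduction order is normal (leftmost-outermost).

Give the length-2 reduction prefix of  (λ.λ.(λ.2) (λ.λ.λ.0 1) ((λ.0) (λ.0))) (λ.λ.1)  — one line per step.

  start: (λ.λ.(λ.2) (λ.λ.λ.0 1) ((λ.0) (λ.0))) (λ.λ.1)
  [1] λ.(λ.λ.λ.1) (λ.λ.λ.0 1) ((λ.0) (λ.0))
  [2] λ.(λ.λ.1) ((λ.0) (λ.0))

Answer: after 2 steps: λ.(λ.λ.1) ((λ.0) (λ.0))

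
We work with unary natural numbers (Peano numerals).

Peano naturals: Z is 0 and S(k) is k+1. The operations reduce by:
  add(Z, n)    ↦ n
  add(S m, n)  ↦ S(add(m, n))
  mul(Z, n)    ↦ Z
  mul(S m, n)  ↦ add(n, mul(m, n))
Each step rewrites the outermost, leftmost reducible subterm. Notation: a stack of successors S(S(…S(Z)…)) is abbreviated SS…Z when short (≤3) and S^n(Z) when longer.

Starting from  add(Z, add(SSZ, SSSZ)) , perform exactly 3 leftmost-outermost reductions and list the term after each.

Answer: after 3 steps: S(S(add(Z, SSSZ)))

Working:
  start: add(Z, add(SSZ, SSSZ))
  [1] add(SSZ, SSSZ)
  [2] S(add(SZ, SSSZ))
  [3] S(S(add(Z, SSSZ)))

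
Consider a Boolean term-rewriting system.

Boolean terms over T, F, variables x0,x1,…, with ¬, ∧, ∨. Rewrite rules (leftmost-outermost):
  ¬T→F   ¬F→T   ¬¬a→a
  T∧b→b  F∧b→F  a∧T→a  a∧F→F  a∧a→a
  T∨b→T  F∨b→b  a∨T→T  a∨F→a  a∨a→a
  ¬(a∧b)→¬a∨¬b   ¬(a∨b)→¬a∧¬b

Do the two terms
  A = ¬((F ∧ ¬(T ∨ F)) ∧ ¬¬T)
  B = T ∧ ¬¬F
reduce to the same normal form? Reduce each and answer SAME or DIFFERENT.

Term A:
  start: ¬((F ∧ ¬(T ∨ F)) ∧ ¬¬T)
  [1] ¬(F ∧ ¬(T ∨ F)) ∨ ¬¬¬T
  [2] (¬F ∨ ¬¬(T ∨ F)) ∨ ¬¬¬T
  [3] (T ∨ ¬¬(T ∨ F)) ∨ ¬¬¬T
  [4] T ∨ ¬¬¬T
  [5] T

Term B:
  start: T ∧ ¬¬F
  [1] ¬¬F
  [2] F

Answer: DIFFERENT — A ⇓ T, B ⇓ F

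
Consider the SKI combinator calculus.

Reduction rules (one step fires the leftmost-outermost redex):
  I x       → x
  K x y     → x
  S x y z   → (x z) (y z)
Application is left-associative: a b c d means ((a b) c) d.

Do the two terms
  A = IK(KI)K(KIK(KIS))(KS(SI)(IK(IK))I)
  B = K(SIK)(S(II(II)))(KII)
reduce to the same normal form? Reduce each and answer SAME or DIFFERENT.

Answer: DIFFERENT — A ⇓ S(KK)I, B ⇓ KI

Working:
Term A:
  start: IK(KI)K(KIK(KIS))(KS(SI)(IK(IK))I)
  step 1: K(KI)K(KIK(KIS))(KS(SI)(IK(IK))I)
  step 2: KI(KIK(KIS))(KS(SI)(IK(IK))I)
  step 3: I(KS(SI)(IK(IK))I)
  step 4: KS(SI)(IK(IK))I
  step 5: S(IK(IK))I
  step 6: S(K(IK))I
  step 7: S(KK)I

Term B:
  start: K(SIK)(S(II(II)))(KII)
  step 1: SIK(KII)
  step 2: I(KII)(K(KII))
  step 3: KII(K(KII))
  step 4: I(K(KII))
  step 5: K(KII)
  step 6: KI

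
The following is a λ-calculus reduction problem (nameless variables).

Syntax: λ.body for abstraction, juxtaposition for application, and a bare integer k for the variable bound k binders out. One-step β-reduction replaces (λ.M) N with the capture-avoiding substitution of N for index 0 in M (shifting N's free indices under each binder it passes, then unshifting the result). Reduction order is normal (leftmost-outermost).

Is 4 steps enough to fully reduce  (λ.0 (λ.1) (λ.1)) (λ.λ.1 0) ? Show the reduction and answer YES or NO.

Answer: YES — reaches normal form λ.λ.1 0 in 4 ≤ 4 steps

Reduction:
  start: (λ.0 (λ.1) (λ.1)) (λ.λ.1 0)
  [1] (λ.λ.1 0) (λ.λ.λ.1 0) (λ.λ.λ.1 0)
  [2] (λ.(λ.λ.λ.1 0) 0) (λ.λ.λ.1 0)
  [3] (λ.λ.λ.1 0) (λ.λ.λ.1 0)
  [4] λ.λ.1 0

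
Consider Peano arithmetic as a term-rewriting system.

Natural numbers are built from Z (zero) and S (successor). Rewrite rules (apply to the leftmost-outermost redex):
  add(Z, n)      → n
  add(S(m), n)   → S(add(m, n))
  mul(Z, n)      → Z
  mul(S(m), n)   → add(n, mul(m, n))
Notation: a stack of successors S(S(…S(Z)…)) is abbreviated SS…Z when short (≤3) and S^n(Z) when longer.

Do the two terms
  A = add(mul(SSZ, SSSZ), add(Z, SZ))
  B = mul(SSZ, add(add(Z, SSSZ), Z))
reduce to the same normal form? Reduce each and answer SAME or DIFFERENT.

Answer: DIFFERENT — A ⇓ S^7(Z), B ⇓ S^6(Z)

Working:
Term A:
  start: add(mul(SSZ, SSSZ), add(Z, SZ))
  →1  add(add(SSSZ, mul(SZ, SSSZ)), add(Z, SZ))
  →2  add(S(add(SSZ, mul(SZ, SSSZ))), add(Z, SZ))
  →3  S(add(add(SSZ, mul(SZ, SSSZ)), add(Z, SZ)))
  →4  S(add(S(add(SZ, mul(SZ, SSSZ))), add(Z, SZ)))
  →5  S(S(add(add(SZ, mul(SZ, SSSZ)), add(Z, SZ))))
  →6  S(S(add(S(add(Z, mul(SZ, SSSZ))), add(Z, SZ))))
  →7  S(S(S(add(add(Z, mul(SZ, SSSZ)), add(Z, SZ)))))
  →8  S(S(S(add(mul(SZ, SSSZ), add(Z, SZ)))))
  →9  S(S(S(add(add(SSSZ, mul(Z, SSSZ)), add(Z, SZ)))))
  →10  S(S(S(add(S(add(SSZ, mul(Z, SSSZ))), add(Z, SZ)))))
  →11  S(S(S(S(add(add(SSZ, mul(Z, SSSZ)), add(Z, SZ))))))
  →12  S(S(S(S(add(S(add(SZ, mul(Z, SSSZ))), add(Z, SZ))))))
  →13  S(S(S(S(S(add(add(SZ, mul(Z, SSSZ)), add(Z, SZ)))))))
  →14  S(S(S(S(S(add(S(add(Z, mul(Z, SSSZ))), add(Z, SZ)))))))
  →15  S(S(S(S(S(S(add(add(Z, mul(Z, SSSZ)), add(Z, SZ))))))))
  →16  S(S(S(S(S(S(add(mul(Z, SSSZ), add(Z, SZ))))))))
  →17  S(S(S(S(S(S(add(Z, add(Z, SZ))))))))
  →18  S(S(S(S(S(S(add(Z, SZ)))))))
  →19  S^7(Z)

Term B:
  start: mul(SSZ, add(add(Z, SSSZ), Z))
  →1  add(add(add(Z, SSSZ), Z), mul(SZ, add(add(Z, SSSZ), Z)))
  →2  add(add(SSSZ, Z), mul(SZ, add(add(Z, SSSZ), Z)))
  →3  add(S(add(SSZ, Z)), mul(SZ, add(add(Z, SSSZ), Z)))
  →4  S(add(add(SSZ, Z), mul(SZ, add(add(Z, SSSZ), Z))))
  →5  S(add(S(add(SZ, Z)), mul(SZ, add(add(Z, SSSZ), Z))))
  →6  S(S(add(add(SZ, Z), mul(SZ, add(add(Z, SSSZ), Z)))))
  →7  S(S(add(S(add(Z, Z)), mul(SZ, add(add(Z, SSSZ), Z)))))
  →8  S(S(S(add(add(Z, Z), mul(SZ, add(add(Z, SSSZ), Z))))))
  →9  S(S(S(add(Z, mul(SZ, add(add(Z, SSSZ), Z))))))
  →10  S(S(S(mul(SZ, add(add(Z, SSSZ), Z)))))
  →11  S(S(S(add(add(add(Z, SSSZ), Z), mul(Z, add(add(Z, SSSZ), Z))))))
  →12  S(S(S(add(add(SSSZ, Z), mul(Z, add(add(Z, SSSZ), Z))))))
  →13  S(S(S(add(S(add(SSZ, Z)), mul(Z, add(add(Z, SSSZ), Z))))))
  →14  S(S(S(S(add(add(SSZ, Z), mul(Z, add(add(Z, SSSZ), Z)))))))
  →15  S(S(S(S(add(S(add(SZ, Z)), mul(Z, add(add(Z, SSSZ), Z)))))))
  →16  S(S(S(S(S(add(add(SZ, Z), mul(Z, add(add(Z, SSSZ), Z))))))))
  →17  S(S(S(S(S(add(S(add(Z, Z)), mul(Z, add(add(Z, SSSZ), Z))))))))
  →18  S(S(S(S(S(S(add(add(Z, Z), mul(Z, add(add(Z, SSSZ), Z)))))))))
  →19  S(S(S(S(S(S(add(Z, mul(Z, add(add(Z, SSSZ), Z)))))))))
  →20  S(S(S(S(S(S(mul(Z, add(add(Z, SSSZ), Z))))))))
  →21  S^6(Z)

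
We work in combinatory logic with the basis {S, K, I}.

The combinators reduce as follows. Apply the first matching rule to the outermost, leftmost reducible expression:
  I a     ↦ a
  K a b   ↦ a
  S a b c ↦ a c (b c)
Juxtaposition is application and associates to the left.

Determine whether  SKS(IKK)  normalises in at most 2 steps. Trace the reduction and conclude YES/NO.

Answer: NO — after 2 steps the term is IKK, not yet normal

Derivation:
  start: SKS(IKK)
  [1] K(IKK)(S(IKK))
  [2] IKK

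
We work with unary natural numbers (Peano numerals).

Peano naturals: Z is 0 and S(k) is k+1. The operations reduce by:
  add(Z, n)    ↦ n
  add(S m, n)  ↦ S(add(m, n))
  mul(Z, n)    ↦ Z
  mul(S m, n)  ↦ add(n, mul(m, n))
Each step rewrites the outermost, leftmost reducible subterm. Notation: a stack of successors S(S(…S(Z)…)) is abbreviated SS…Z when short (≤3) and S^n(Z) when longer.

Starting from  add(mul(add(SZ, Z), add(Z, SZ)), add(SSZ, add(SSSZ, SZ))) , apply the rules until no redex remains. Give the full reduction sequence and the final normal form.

Answer: normal form = S^7(Z)  (in 16 steps)

Reduction:
  start: add(mul(add(SZ, Z), add(Z, SZ)), add(SSZ, add(SSSZ, SZ)))
  [1] add(mul(S(add(Z, Z)), add(Z, SZ)), add(SSZ, add(SSSZ, SZ)))
  [2] add(add(add(Z, SZ), mul(add(Z, Z), add(Z, SZ))), add(SSZ, add(SSSZ, SZ)))
  [3] add(add(SZ, mul(add(Z, Z), add(Z, SZ))), add(SSZ, add(SSSZ, SZ)))
  [4] add(S(add(Z, mul(add(Z, Z), add(Z, SZ)))), add(SSZ, add(SSSZ, SZ)))
  [5] S(add(add(Z, mul(add(Z, Z), add(Z, SZ))), add(SSZ, add(SSSZ, SZ))))
  [6] S(add(mul(add(Z, Z), add(Z, SZ)), add(SSZ, add(SSSZ, SZ))))
  [7] S(add(mul(Z, add(Z, SZ)), add(SSZ, add(SSSZ, SZ))))
  [8] S(add(Z, add(SSZ, add(SSSZ, SZ))))
  [9] S(add(SSZ, add(SSSZ, SZ)))
  [10] S(S(add(SZ, add(SSSZ, SZ))))
  [11] S(S(S(add(Z, add(SSSZ, SZ)))))
  [12] S(S(S(add(SSSZ, SZ))))
  [13] S(S(S(S(add(SSZ, SZ)))))
  [14] S(S(S(S(S(add(SZ, SZ))))))
  [15] S(S(S(S(S(S(add(Z, SZ)))))))
  [16] S^7(Z)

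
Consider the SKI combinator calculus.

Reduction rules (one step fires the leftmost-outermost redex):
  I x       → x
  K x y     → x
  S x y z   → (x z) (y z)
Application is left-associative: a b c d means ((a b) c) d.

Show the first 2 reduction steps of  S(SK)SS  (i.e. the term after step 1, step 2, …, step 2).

Answer: after 2 steps: K(SS)(S(SS))

Working:
  start: S(SK)SS
  step 1: SKS(SS)
  step 2: K(SS)(S(SS))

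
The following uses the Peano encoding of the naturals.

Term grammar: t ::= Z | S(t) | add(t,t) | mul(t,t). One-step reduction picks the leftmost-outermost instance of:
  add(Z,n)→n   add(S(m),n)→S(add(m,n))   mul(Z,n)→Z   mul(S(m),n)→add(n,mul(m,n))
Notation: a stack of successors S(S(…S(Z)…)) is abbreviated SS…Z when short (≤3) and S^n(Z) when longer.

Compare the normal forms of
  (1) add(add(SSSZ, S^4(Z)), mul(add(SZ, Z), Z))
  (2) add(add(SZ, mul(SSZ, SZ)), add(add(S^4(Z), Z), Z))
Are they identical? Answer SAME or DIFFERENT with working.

Answer: SAME — A ⇓ S^7(Z), B ⇓ S^7(Z)

Working:
Term A:
  start: add(add(SSSZ, S^4(Z)), mul(add(SZ, Z), Z))
  [1] add(S(add(SSZ, S^4(Z))), mul(add(SZ, Z), Z))
  [2] S(add(add(SSZ, S^4(Z)), mul(add(SZ, Z), Z)))
  [3] S(add(S(add(SZ, S^4(Z))), mul(add(SZ, Z), Z)))
  [4] S(S(add(add(SZ, S^4(Z)), mul(add(SZ, Z), Z))))
  [5] S(S(add(S(add(Z, S^4(Z))), mul(add(SZ, Z), Z))))
  [6] S(S(S(add(add(Z, S^4(Z)), mul(add(SZ, Z), Z)))))
  [7] S(S(S(add(S^4(Z), mul(add(SZ, Z), Z)))))
  [8] S(S(S(S(add(SSSZ, mul(add(SZ, Z), Z))))))
  [9] S(S(S(S(S(add(SSZ, mul(add(SZ, Z), Z)))))))
  [10] S(S(S(S(S(S(add(SZ, mul(add(SZ, Z), Z))))))))
  [11] S(S(S(S(S(S(S(add(Z, mul(add(SZ, Z), Z)))))))))
  [12] S(S(S(S(S(S(S(mul(add(SZ, Z), Z))))))))
  [13] S(S(S(S(S(S(S(mul(S(add(Z, Z)), Z))))))))
  [14] S(S(S(S(S(S(S(add(Z, mul(add(Z, Z), Z)))))))))
  [15] S(S(S(S(S(S(S(mul(add(Z, Z), Z))))))))
  [16] S(S(S(S(S(S(S(mul(Z, Z))))))))
  [17] S^7(Z)

Term B:
  start: add(add(SZ, mul(SSZ, SZ)), add(add(S^4(Z), Z), Z))
  [1] add(S(add(Z, mul(SSZ, SZ))), add(add(S^4(Z), Z), Z))
  [2] S(add(add(Z, mul(SSZ, SZ)), add(add(S^4(Z), Z), Z)))
  [3] S(add(mul(SSZ, SZ), add(add(S^4(Z), Z), Z)))
  [4] S(add(add(SZ, mul(SZ, SZ)), add(add(S^4(Z), Z), Z)))
  [5] S(add(S(add(Z, mul(SZ, SZ))), add(add(S^4(Z), Z), Z)))
  [6] S(S(add(add(Z, mul(SZ, SZ)), add(add(S^4(Z), Z), Z))))
  [7] S(S(add(mul(SZ, SZ), add(add(S^4(Z), Z), Z))))
  [8] S(S(add(add(SZ, mul(Z, SZ)), add(add(S^4(Z), Z), Z))))
  [9] S(S(add(S(add(Z, mul(Z, SZ))), add(add(S^4(Z), Z), Z))))
  [10] S(S(S(add(add(Z, mul(Z, SZ)), add(add(S^4(Z), Z), Z)))))
  [11] S(S(S(add(mul(Z, SZ), add(add(S^4(Z), Z), Z)))))
  [12] S(S(S(add(Z, add(add(S^4(Z), Z), Z)))))
  [13] S(S(S(add(add(S^4(Z), Z), Z))))
  [14] S(S(S(add(S(add(SSSZ, Z)), Z))))
  [15] S(S(S(S(add(add(SSSZ, Z), Z)))))
  [16] S(S(S(S(add(S(add(SSZ, Z)), Z)))))
  [17] S(S(S(S(S(add(add(SSZ, Z), Z))))))
  [18] S(S(S(S(S(add(S(add(SZ, Z)), Z))))))
  [19] S(S(S(S(S(S(add(add(SZ, Z), Z)))))))
  [20] S(S(S(S(S(S(add(S(add(Z, Z)), Z)))))))
  [21] S(S(S(S(S(S(S(add(add(Z, Z), Z))))))))
  [22] S(S(S(S(S(S(S(add(Z, Z))))))))
  [23] S^7(Z)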